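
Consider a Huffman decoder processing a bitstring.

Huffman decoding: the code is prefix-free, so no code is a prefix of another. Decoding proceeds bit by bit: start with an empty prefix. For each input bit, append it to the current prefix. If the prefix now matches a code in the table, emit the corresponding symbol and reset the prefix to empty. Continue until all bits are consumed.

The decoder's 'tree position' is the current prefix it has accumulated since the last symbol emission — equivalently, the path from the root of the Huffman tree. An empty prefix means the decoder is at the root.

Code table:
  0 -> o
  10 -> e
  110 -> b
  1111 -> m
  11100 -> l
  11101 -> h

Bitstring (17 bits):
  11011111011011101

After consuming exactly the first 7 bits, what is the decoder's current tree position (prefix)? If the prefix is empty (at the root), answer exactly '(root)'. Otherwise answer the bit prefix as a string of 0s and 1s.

Bit 0: prefix='1' (no match yet)
Bit 1: prefix='11' (no match yet)
Bit 2: prefix='110' -> emit 'b', reset
Bit 3: prefix='1' (no match yet)
Bit 4: prefix='11' (no match yet)
Bit 5: prefix='111' (no match yet)
Bit 6: prefix='1111' -> emit 'm', reset

Answer: (root)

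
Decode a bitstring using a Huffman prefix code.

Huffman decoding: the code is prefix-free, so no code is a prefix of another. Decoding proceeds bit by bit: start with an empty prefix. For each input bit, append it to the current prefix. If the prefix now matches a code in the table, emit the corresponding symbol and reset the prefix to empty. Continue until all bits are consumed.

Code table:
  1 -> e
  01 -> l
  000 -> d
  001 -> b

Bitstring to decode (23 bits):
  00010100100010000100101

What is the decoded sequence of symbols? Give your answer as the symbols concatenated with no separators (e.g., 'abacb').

Answer: delbdedlbl

Derivation:
Bit 0: prefix='0' (no match yet)
Bit 1: prefix='00' (no match yet)
Bit 2: prefix='000' -> emit 'd', reset
Bit 3: prefix='1' -> emit 'e', reset
Bit 4: prefix='0' (no match yet)
Bit 5: prefix='01' -> emit 'l', reset
Bit 6: prefix='0' (no match yet)
Bit 7: prefix='00' (no match yet)
Bit 8: prefix='001' -> emit 'b', reset
Bit 9: prefix='0' (no match yet)
Bit 10: prefix='00' (no match yet)
Bit 11: prefix='000' -> emit 'd', reset
Bit 12: prefix='1' -> emit 'e', reset
Bit 13: prefix='0' (no match yet)
Bit 14: prefix='00' (no match yet)
Bit 15: prefix='000' -> emit 'd', reset
Bit 16: prefix='0' (no match yet)
Bit 17: prefix='01' -> emit 'l', reset
Bit 18: prefix='0' (no match yet)
Bit 19: prefix='00' (no match yet)
Bit 20: prefix='001' -> emit 'b', reset
Bit 21: prefix='0' (no match yet)
Bit 22: prefix='01' -> emit 'l', reset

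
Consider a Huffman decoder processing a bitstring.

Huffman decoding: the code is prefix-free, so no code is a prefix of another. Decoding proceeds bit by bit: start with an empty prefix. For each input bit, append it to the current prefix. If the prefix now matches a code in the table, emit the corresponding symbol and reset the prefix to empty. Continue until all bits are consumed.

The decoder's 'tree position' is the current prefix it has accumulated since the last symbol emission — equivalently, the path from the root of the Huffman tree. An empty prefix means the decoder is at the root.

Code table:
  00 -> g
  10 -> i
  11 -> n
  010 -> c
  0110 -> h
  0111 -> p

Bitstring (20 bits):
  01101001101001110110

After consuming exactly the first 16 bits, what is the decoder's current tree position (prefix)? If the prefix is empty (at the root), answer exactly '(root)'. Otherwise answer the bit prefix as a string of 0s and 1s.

Answer: (root)

Derivation:
Bit 0: prefix='0' (no match yet)
Bit 1: prefix='01' (no match yet)
Bit 2: prefix='011' (no match yet)
Bit 3: prefix='0110' -> emit 'h', reset
Bit 4: prefix='1' (no match yet)
Bit 5: prefix='10' -> emit 'i', reset
Bit 6: prefix='0' (no match yet)
Bit 7: prefix='01' (no match yet)
Bit 8: prefix='011' (no match yet)
Bit 9: prefix='0110' -> emit 'h', reset
Bit 10: prefix='1' (no match yet)
Bit 11: prefix='10' -> emit 'i', reset
Bit 12: prefix='0' (no match yet)
Bit 13: prefix='01' (no match yet)
Bit 14: prefix='011' (no match yet)
Bit 15: prefix='0111' -> emit 'p', reset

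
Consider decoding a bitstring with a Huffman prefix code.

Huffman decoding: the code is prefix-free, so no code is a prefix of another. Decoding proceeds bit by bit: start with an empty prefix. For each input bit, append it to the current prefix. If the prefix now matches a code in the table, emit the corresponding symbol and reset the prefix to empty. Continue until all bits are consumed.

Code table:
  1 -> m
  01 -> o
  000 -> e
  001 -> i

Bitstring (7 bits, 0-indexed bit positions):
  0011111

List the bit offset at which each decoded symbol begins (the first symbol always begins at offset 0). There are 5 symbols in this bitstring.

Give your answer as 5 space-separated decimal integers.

Answer: 0 3 4 5 6

Derivation:
Bit 0: prefix='0' (no match yet)
Bit 1: prefix='00' (no match yet)
Bit 2: prefix='001' -> emit 'i', reset
Bit 3: prefix='1' -> emit 'm', reset
Bit 4: prefix='1' -> emit 'm', reset
Bit 5: prefix='1' -> emit 'm', reset
Bit 6: prefix='1' -> emit 'm', reset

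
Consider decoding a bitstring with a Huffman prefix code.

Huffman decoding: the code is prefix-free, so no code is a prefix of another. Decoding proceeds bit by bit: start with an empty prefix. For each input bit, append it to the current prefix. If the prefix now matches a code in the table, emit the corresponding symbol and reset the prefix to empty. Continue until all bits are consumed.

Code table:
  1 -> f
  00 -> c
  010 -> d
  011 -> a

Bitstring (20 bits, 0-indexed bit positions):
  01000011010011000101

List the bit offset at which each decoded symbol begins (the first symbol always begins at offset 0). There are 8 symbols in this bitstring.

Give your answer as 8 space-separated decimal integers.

Answer: 0 3 5 8 11 14 16 19

Derivation:
Bit 0: prefix='0' (no match yet)
Bit 1: prefix='01' (no match yet)
Bit 2: prefix='010' -> emit 'd', reset
Bit 3: prefix='0' (no match yet)
Bit 4: prefix='00' -> emit 'c', reset
Bit 5: prefix='0' (no match yet)
Bit 6: prefix='01' (no match yet)
Bit 7: prefix='011' -> emit 'a', reset
Bit 8: prefix='0' (no match yet)
Bit 9: prefix='01' (no match yet)
Bit 10: prefix='010' -> emit 'd', reset
Bit 11: prefix='0' (no match yet)
Bit 12: prefix='01' (no match yet)
Bit 13: prefix='011' -> emit 'a', reset
Bit 14: prefix='0' (no match yet)
Bit 15: prefix='00' -> emit 'c', reset
Bit 16: prefix='0' (no match yet)
Bit 17: prefix='01' (no match yet)
Bit 18: prefix='010' -> emit 'd', reset
Bit 19: prefix='1' -> emit 'f', reset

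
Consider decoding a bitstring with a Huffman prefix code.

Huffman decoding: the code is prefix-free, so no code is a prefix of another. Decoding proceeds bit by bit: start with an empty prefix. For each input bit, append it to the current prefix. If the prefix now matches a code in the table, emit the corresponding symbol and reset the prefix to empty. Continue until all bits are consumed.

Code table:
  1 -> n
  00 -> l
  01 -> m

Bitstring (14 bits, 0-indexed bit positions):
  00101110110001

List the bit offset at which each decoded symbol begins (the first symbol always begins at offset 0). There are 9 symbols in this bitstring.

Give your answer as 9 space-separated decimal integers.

Answer: 0 2 3 5 6 7 9 10 12

Derivation:
Bit 0: prefix='0' (no match yet)
Bit 1: prefix='00' -> emit 'l', reset
Bit 2: prefix='1' -> emit 'n', reset
Bit 3: prefix='0' (no match yet)
Bit 4: prefix='01' -> emit 'm', reset
Bit 5: prefix='1' -> emit 'n', reset
Bit 6: prefix='1' -> emit 'n', reset
Bit 7: prefix='0' (no match yet)
Bit 8: prefix='01' -> emit 'm', reset
Bit 9: prefix='1' -> emit 'n', reset
Bit 10: prefix='0' (no match yet)
Bit 11: prefix='00' -> emit 'l', reset
Bit 12: prefix='0' (no match yet)
Bit 13: prefix='01' -> emit 'm', reset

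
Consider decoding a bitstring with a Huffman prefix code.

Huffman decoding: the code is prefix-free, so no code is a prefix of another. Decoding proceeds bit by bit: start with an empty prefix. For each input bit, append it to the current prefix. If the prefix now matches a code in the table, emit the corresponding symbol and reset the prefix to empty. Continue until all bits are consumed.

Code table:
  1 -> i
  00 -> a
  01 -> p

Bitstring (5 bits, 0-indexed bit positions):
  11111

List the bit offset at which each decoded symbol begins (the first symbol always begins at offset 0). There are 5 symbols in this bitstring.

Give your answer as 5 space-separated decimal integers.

Answer: 0 1 2 3 4

Derivation:
Bit 0: prefix='1' -> emit 'i', reset
Bit 1: prefix='1' -> emit 'i', reset
Bit 2: prefix='1' -> emit 'i', reset
Bit 3: prefix='1' -> emit 'i', reset
Bit 4: prefix='1' -> emit 'i', reset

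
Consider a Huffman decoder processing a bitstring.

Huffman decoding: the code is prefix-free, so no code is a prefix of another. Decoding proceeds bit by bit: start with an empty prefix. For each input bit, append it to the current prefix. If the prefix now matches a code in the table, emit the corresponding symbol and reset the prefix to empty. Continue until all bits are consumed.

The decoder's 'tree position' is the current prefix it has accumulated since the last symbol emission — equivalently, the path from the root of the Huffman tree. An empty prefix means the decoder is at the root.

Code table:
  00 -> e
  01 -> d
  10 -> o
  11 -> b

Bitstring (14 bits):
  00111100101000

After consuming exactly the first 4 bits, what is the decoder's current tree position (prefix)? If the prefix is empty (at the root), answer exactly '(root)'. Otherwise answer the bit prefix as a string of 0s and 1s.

Answer: (root)

Derivation:
Bit 0: prefix='0' (no match yet)
Bit 1: prefix='00' -> emit 'e', reset
Bit 2: prefix='1' (no match yet)
Bit 3: prefix='11' -> emit 'b', reset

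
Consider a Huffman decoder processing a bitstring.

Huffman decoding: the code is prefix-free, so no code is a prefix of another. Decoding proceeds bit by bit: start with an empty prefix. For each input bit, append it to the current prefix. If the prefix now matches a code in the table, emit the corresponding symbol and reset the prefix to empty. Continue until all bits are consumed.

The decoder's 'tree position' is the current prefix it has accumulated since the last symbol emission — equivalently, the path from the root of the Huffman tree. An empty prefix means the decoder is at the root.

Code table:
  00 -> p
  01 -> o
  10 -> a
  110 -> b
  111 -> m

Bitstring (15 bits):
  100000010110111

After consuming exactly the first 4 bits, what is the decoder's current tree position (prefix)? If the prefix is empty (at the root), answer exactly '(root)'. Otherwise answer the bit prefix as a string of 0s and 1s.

Answer: (root)

Derivation:
Bit 0: prefix='1' (no match yet)
Bit 1: prefix='10' -> emit 'a', reset
Bit 2: prefix='0' (no match yet)
Bit 3: prefix='00' -> emit 'p', reset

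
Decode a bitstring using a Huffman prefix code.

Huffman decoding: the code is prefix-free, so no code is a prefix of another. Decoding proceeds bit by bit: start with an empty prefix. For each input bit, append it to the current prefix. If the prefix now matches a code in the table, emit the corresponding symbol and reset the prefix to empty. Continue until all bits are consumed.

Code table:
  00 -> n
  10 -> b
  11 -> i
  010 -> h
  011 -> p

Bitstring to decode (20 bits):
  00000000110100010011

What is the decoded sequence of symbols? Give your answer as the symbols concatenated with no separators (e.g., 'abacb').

Answer: nnnnihnbp

Derivation:
Bit 0: prefix='0' (no match yet)
Bit 1: prefix='00' -> emit 'n', reset
Bit 2: prefix='0' (no match yet)
Bit 3: prefix='00' -> emit 'n', reset
Bit 4: prefix='0' (no match yet)
Bit 5: prefix='00' -> emit 'n', reset
Bit 6: prefix='0' (no match yet)
Bit 7: prefix='00' -> emit 'n', reset
Bit 8: prefix='1' (no match yet)
Bit 9: prefix='11' -> emit 'i', reset
Bit 10: prefix='0' (no match yet)
Bit 11: prefix='01' (no match yet)
Bit 12: prefix='010' -> emit 'h', reset
Bit 13: prefix='0' (no match yet)
Bit 14: prefix='00' -> emit 'n', reset
Bit 15: prefix='1' (no match yet)
Bit 16: prefix='10' -> emit 'b', reset
Bit 17: prefix='0' (no match yet)
Bit 18: prefix='01' (no match yet)
Bit 19: prefix='011' -> emit 'p', reset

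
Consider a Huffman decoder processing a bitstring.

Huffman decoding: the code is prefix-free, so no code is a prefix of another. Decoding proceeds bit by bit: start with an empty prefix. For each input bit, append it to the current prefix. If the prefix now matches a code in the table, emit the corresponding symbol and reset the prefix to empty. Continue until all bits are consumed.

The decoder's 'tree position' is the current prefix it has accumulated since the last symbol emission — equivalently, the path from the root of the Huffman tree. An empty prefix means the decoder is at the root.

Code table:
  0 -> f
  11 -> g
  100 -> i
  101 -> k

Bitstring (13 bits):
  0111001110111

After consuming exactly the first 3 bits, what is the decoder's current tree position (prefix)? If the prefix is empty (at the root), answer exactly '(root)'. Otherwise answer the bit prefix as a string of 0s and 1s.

Bit 0: prefix='0' -> emit 'f', reset
Bit 1: prefix='1' (no match yet)
Bit 2: prefix='11' -> emit 'g', reset

Answer: (root)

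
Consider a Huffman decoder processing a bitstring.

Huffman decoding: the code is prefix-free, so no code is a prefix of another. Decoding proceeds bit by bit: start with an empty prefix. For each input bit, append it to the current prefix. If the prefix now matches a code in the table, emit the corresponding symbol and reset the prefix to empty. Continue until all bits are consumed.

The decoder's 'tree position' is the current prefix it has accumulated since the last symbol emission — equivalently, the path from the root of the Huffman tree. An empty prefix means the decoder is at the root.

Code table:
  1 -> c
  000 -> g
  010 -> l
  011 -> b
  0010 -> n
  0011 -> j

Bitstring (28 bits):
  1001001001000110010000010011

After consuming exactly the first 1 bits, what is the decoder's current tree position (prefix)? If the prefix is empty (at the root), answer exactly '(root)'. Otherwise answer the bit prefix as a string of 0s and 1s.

Bit 0: prefix='1' -> emit 'c', reset

Answer: (root)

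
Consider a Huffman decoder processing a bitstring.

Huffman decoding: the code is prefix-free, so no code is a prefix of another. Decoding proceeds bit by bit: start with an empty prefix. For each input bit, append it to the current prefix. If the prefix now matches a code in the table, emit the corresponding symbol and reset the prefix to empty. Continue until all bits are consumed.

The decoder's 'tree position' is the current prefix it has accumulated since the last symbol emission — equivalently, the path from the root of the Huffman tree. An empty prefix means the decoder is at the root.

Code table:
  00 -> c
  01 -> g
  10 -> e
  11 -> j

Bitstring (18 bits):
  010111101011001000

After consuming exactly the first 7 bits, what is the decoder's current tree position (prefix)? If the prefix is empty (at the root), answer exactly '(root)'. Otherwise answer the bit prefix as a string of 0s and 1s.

Bit 0: prefix='0' (no match yet)
Bit 1: prefix='01' -> emit 'g', reset
Bit 2: prefix='0' (no match yet)
Bit 3: prefix='01' -> emit 'g', reset
Bit 4: prefix='1' (no match yet)
Bit 5: prefix='11' -> emit 'j', reset
Bit 6: prefix='1' (no match yet)

Answer: 1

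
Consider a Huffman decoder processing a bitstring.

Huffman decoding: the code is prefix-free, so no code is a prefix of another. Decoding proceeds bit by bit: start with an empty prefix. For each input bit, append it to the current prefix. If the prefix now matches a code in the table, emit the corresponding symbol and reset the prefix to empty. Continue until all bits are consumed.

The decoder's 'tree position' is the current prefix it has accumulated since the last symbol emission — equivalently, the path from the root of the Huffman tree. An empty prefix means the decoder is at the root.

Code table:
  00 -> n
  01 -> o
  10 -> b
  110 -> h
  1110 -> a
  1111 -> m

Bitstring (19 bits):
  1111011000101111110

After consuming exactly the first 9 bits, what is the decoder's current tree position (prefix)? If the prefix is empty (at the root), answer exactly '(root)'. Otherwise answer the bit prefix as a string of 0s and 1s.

Bit 0: prefix='1' (no match yet)
Bit 1: prefix='11' (no match yet)
Bit 2: prefix='111' (no match yet)
Bit 3: prefix='1111' -> emit 'm', reset
Bit 4: prefix='0' (no match yet)
Bit 5: prefix='01' -> emit 'o', reset
Bit 6: prefix='1' (no match yet)
Bit 7: prefix='10' -> emit 'b', reset
Bit 8: prefix='0' (no match yet)

Answer: 0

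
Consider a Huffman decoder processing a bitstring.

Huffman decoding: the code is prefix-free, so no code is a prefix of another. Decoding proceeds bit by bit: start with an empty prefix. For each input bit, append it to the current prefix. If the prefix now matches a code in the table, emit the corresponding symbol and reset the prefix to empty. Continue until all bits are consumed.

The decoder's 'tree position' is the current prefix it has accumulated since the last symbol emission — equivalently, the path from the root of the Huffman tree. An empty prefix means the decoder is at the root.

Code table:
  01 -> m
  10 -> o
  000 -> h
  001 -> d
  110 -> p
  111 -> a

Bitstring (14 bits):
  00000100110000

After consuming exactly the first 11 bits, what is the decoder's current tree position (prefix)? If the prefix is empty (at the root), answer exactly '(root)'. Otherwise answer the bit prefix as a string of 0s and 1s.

Bit 0: prefix='0' (no match yet)
Bit 1: prefix='00' (no match yet)
Bit 2: prefix='000' -> emit 'h', reset
Bit 3: prefix='0' (no match yet)
Bit 4: prefix='00' (no match yet)
Bit 5: prefix='001' -> emit 'd', reset
Bit 6: prefix='0' (no match yet)
Bit 7: prefix='00' (no match yet)
Bit 8: prefix='001' -> emit 'd', reset
Bit 9: prefix='1' (no match yet)
Bit 10: prefix='10' -> emit 'o', reset

Answer: (root)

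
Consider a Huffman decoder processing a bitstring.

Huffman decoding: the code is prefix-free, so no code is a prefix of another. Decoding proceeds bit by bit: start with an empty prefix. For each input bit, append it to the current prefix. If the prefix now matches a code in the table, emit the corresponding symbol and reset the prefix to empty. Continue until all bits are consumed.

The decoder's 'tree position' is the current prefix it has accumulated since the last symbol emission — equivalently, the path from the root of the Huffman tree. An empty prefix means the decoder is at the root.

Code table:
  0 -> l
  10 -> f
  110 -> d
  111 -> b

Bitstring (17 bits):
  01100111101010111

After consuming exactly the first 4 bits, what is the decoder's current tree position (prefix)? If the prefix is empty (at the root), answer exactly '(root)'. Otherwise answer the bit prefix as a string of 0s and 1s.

Answer: (root)

Derivation:
Bit 0: prefix='0' -> emit 'l', reset
Bit 1: prefix='1' (no match yet)
Bit 2: prefix='11' (no match yet)
Bit 3: prefix='110' -> emit 'd', reset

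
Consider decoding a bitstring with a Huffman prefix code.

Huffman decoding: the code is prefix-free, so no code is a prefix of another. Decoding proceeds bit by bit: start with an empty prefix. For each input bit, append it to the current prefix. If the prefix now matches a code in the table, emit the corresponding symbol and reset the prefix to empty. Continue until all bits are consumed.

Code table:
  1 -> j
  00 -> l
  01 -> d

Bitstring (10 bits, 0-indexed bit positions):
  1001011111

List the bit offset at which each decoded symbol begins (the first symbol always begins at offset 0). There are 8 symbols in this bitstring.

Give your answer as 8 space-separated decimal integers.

Bit 0: prefix='1' -> emit 'j', reset
Bit 1: prefix='0' (no match yet)
Bit 2: prefix='00' -> emit 'l', reset
Bit 3: prefix='1' -> emit 'j', reset
Bit 4: prefix='0' (no match yet)
Bit 5: prefix='01' -> emit 'd', reset
Bit 6: prefix='1' -> emit 'j', reset
Bit 7: prefix='1' -> emit 'j', reset
Bit 8: prefix='1' -> emit 'j', reset
Bit 9: prefix='1' -> emit 'j', reset

Answer: 0 1 3 4 6 7 8 9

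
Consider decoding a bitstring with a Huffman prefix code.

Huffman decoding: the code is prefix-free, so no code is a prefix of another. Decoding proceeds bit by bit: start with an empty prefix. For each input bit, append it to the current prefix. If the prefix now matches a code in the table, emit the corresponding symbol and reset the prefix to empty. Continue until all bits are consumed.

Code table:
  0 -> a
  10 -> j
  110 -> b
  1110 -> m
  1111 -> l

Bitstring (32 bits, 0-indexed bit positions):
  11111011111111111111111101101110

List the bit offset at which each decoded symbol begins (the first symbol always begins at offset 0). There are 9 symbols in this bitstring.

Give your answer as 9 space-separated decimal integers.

Answer: 0 4 6 10 14 18 22 25 28

Derivation:
Bit 0: prefix='1' (no match yet)
Bit 1: prefix='11' (no match yet)
Bit 2: prefix='111' (no match yet)
Bit 3: prefix='1111' -> emit 'l', reset
Bit 4: prefix='1' (no match yet)
Bit 5: prefix='10' -> emit 'j', reset
Bit 6: prefix='1' (no match yet)
Bit 7: prefix='11' (no match yet)
Bit 8: prefix='111' (no match yet)
Bit 9: prefix='1111' -> emit 'l', reset
Bit 10: prefix='1' (no match yet)
Bit 11: prefix='11' (no match yet)
Bit 12: prefix='111' (no match yet)
Bit 13: prefix='1111' -> emit 'l', reset
Bit 14: prefix='1' (no match yet)
Bit 15: prefix='11' (no match yet)
Bit 16: prefix='111' (no match yet)
Bit 17: prefix='1111' -> emit 'l', reset
Bit 18: prefix='1' (no match yet)
Bit 19: prefix='11' (no match yet)
Bit 20: prefix='111' (no match yet)
Bit 21: prefix='1111' -> emit 'l', reset
Bit 22: prefix='1' (no match yet)
Bit 23: prefix='11' (no match yet)
Bit 24: prefix='110' -> emit 'b', reset
Bit 25: prefix='1' (no match yet)
Bit 26: prefix='11' (no match yet)
Bit 27: prefix='110' -> emit 'b', reset
Bit 28: prefix='1' (no match yet)
Bit 29: prefix='11' (no match yet)
Bit 30: prefix='111' (no match yet)
Bit 31: prefix='1110' -> emit 'm', reset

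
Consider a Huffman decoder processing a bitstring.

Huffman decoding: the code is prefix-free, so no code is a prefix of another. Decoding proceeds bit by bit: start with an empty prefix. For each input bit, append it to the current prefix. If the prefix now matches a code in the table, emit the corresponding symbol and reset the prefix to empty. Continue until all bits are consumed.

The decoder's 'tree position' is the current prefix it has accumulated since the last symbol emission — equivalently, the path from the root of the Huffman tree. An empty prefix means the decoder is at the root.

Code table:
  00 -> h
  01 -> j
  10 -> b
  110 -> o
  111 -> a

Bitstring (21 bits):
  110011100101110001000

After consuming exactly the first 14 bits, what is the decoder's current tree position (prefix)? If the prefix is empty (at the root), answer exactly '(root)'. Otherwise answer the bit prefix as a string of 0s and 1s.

Bit 0: prefix='1' (no match yet)
Bit 1: prefix='11' (no match yet)
Bit 2: prefix='110' -> emit 'o', reset
Bit 3: prefix='0' (no match yet)
Bit 4: prefix='01' -> emit 'j', reset
Bit 5: prefix='1' (no match yet)
Bit 6: prefix='11' (no match yet)
Bit 7: prefix='110' -> emit 'o', reset
Bit 8: prefix='0' (no match yet)
Bit 9: prefix='01' -> emit 'j', reset
Bit 10: prefix='0' (no match yet)
Bit 11: prefix='01' -> emit 'j', reset
Bit 12: prefix='1' (no match yet)
Bit 13: prefix='11' (no match yet)

Answer: 11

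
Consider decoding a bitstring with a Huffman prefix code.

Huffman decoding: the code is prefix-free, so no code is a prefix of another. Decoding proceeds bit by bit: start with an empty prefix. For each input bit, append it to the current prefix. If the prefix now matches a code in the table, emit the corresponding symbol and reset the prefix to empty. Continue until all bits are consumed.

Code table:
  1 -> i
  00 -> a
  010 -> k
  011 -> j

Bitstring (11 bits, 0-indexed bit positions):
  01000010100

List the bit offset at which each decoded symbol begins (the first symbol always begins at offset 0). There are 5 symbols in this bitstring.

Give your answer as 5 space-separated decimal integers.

Answer: 0 3 5 8 9

Derivation:
Bit 0: prefix='0' (no match yet)
Bit 1: prefix='01' (no match yet)
Bit 2: prefix='010' -> emit 'k', reset
Bit 3: prefix='0' (no match yet)
Bit 4: prefix='00' -> emit 'a', reset
Bit 5: prefix='0' (no match yet)
Bit 6: prefix='01' (no match yet)
Bit 7: prefix='010' -> emit 'k', reset
Bit 8: prefix='1' -> emit 'i', reset
Bit 9: prefix='0' (no match yet)
Bit 10: prefix='00' -> emit 'a', reset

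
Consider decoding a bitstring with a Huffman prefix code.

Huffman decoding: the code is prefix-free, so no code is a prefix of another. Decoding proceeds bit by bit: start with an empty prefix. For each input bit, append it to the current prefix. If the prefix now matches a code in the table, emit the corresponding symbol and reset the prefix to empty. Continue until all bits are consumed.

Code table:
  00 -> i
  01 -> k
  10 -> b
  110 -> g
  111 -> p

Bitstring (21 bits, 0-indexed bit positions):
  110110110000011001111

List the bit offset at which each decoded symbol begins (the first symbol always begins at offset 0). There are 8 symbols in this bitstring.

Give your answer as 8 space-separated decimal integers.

Bit 0: prefix='1' (no match yet)
Bit 1: prefix='11' (no match yet)
Bit 2: prefix='110' -> emit 'g', reset
Bit 3: prefix='1' (no match yet)
Bit 4: prefix='11' (no match yet)
Bit 5: prefix='110' -> emit 'g', reset
Bit 6: prefix='1' (no match yet)
Bit 7: prefix='11' (no match yet)
Bit 8: prefix='110' -> emit 'g', reset
Bit 9: prefix='0' (no match yet)
Bit 10: prefix='00' -> emit 'i', reset
Bit 11: prefix='0' (no match yet)
Bit 12: prefix='00' -> emit 'i', reset
Bit 13: prefix='1' (no match yet)
Bit 14: prefix='11' (no match yet)
Bit 15: prefix='110' -> emit 'g', reset
Bit 16: prefix='0' (no match yet)
Bit 17: prefix='01' -> emit 'k', reset
Bit 18: prefix='1' (no match yet)
Bit 19: prefix='11' (no match yet)
Bit 20: prefix='111' -> emit 'p', reset

Answer: 0 3 6 9 11 13 16 18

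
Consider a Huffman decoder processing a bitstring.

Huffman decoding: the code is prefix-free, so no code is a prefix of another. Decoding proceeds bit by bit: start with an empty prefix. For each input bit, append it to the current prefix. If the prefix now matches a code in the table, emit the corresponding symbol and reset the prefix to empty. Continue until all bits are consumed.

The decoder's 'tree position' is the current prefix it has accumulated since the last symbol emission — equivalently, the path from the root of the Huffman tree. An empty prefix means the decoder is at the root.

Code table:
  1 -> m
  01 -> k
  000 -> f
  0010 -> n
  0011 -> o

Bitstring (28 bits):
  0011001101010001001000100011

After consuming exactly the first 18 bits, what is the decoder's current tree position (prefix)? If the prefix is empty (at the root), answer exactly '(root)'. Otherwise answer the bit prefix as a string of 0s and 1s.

Bit 0: prefix='0' (no match yet)
Bit 1: prefix='00' (no match yet)
Bit 2: prefix='001' (no match yet)
Bit 3: prefix='0011' -> emit 'o', reset
Bit 4: prefix='0' (no match yet)
Bit 5: prefix='00' (no match yet)
Bit 6: prefix='001' (no match yet)
Bit 7: prefix='0011' -> emit 'o', reset
Bit 8: prefix='0' (no match yet)
Bit 9: prefix='01' -> emit 'k', reset
Bit 10: prefix='0' (no match yet)
Bit 11: prefix='01' -> emit 'k', reset
Bit 12: prefix='0' (no match yet)
Bit 13: prefix='00' (no match yet)
Bit 14: prefix='000' -> emit 'f', reset
Bit 15: prefix='1' -> emit 'm', reset
Bit 16: prefix='0' (no match yet)
Bit 17: prefix='00' (no match yet)

Answer: 00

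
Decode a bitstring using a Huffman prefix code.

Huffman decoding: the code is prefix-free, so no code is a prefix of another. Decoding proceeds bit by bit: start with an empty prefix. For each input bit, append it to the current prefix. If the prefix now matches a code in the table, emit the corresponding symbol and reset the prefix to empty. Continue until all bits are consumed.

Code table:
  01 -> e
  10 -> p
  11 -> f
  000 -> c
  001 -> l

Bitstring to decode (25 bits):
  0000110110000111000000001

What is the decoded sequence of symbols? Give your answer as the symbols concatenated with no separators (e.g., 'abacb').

Bit 0: prefix='0' (no match yet)
Bit 1: prefix='00' (no match yet)
Bit 2: prefix='000' -> emit 'c', reset
Bit 3: prefix='0' (no match yet)
Bit 4: prefix='01' -> emit 'e', reset
Bit 5: prefix='1' (no match yet)
Bit 6: prefix='10' -> emit 'p', reset
Bit 7: prefix='1' (no match yet)
Bit 8: prefix='11' -> emit 'f', reset
Bit 9: prefix='0' (no match yet)
Bit 10: prefix='00' (no match yet)
Bit 11: prefix='000' -> emit 'c', reset
Bit 12: prefix='0' (no match yet)
Bit 13: prefix='01' -> emit 'e', reset
Bit 14: prefix='1' (no match yet)
Bit 15: prefix='11' -> emit 'f', reset
Bit 16: prefix='0' (no match yet)
Bit 17: prefix='00' (no match yet)
Bit 18: prefix='000' -> emit 'c', reset
Bit 19: prefix='0' (no match yet)
Bit 20: prefix='00' (no match yet)
Bit 21: prefix='000' -> emit 'c', reset
Bit 22: prefix='0' (no match yet)
Bit 23: prefix='00' (no match yet)
Bit 24: prefix='001' -> emit 'l', reset

Answer: cepfcefccl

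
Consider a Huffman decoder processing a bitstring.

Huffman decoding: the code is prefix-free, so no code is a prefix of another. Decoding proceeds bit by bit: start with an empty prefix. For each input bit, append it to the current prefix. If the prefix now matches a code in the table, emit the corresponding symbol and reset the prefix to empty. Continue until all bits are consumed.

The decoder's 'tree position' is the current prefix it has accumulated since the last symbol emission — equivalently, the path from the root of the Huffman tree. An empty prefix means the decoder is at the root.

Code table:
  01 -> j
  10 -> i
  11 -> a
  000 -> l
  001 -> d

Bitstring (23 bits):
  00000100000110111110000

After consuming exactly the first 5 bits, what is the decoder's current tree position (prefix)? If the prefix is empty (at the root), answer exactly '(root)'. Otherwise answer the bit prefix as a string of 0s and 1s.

Answer: 00

Derivation:
Bit 0: prefix='0' (no match yet)
Bit 1: prefix='00' (no match yet)
Bit 2: prefix='000' -> emit 'l', reset
Bit 3: prefix='0' (no match yet)
Bit 4: prefix='00' (no match yet)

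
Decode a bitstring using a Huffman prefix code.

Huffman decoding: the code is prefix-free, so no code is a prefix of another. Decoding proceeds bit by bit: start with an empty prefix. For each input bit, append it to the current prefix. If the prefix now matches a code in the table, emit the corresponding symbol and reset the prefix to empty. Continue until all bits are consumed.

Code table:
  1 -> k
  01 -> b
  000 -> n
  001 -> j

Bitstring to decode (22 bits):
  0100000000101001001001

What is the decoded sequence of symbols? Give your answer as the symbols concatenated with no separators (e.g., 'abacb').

Bit 0: prefix='0' (no match yet)
Bit 1: prefix='01' -> emit 'b', reset
Bit 2: prefix='0' (no match yet)
Bit 3: prefix='00' (no match yet)
Bit 4: prefix='000' -> emit 'n', reset
Bit 5: prefix='0' (no match yet)
Bit 6: prefix='00' (no match yet)
Bit 7: prefix='000' -> emit 'n', reset
Bit 8: prefix='0' (no match yet)
Bit 9: prefix='00' (no match yet)
Bit 10: prefix='001' -> emit 'j', reset
Bit 11: prefix='0' (no match yet)
Bit 12: prefix='01' -> emit 'b', reset
Bit 13: prefix='0' (no match yet)
Bit 14: prefix='00' (no match yet)
Bit 15: prefix='001' -> emit 'j', reset
Bit 16: prefix='0' (no match yet)
Bit 17: prefix='00' (no match yet)
Bit 18: prefix='001' -> emit 'j', reset
Bit 19: prefix='0' (no match yet)
Bit 20: prefix='00' (no match yet)
Bit 21: prefix='001' -> emit 'j', reset

Answer: bnnjbjjj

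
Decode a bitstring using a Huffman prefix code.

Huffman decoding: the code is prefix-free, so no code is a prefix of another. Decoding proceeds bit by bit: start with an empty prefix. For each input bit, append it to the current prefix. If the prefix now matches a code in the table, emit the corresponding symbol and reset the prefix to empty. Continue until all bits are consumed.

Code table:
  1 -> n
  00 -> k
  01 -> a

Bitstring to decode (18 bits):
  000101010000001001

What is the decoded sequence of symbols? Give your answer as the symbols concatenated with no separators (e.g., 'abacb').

Answer: kaaakkknkn

Derivation:
Bit 0: prefix='0' (no match yet)
Bit 1: prefix='00' -> emit 'k', reset
Bit 2: prefix='0' (no match yet)
Bit 3: prefix='01' -> emit 'a', reset
Bit 4: prefix='0' (no match yet)
Bit 5: prefix='01' -> emit 'a', reset
Bit 6: prefix='0' (no match yet)
Bit 7: prefix='01' -> emit 'a', reset
Bit 8: prefix='0' (no match yet)
Bit 9: prefix='00' -> emit 'k', reset
Bit 10: prefix='0' (no match yet)
Bit 11: prefix='00' -> emit 'k', reset
Bit 12: prefix='0' (no match yet)
Bit 13: prefix='00' -> emit 'k', reset
Bit 14: prefix='1' -> emit 'n', reset
Bit 15: prefix='0' (no match yet)
Bit 16: prefix='00' -> emit 'k', reset
Bit 17: prefix='1' -> emit 'n', reset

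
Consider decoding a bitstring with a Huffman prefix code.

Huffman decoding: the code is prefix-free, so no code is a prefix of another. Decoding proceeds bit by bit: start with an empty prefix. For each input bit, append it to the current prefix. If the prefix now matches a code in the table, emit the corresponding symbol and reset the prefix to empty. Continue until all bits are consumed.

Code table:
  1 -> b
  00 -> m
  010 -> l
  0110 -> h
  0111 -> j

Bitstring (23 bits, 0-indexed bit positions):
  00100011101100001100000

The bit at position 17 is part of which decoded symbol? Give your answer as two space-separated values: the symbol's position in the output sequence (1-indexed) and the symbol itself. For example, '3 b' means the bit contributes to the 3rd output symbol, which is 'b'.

Bit 0: prefix='0' (no match yet)
Bit 1: prefix='00' -> emit 'm', reset
Bit 2: prefix='1' -> emit 'b', reset
Bit 3: prefix='0' (no match yet)
Bit 4: prefix='00' -> emit 'm', reset
Bit 5: prefix='0' (no match yet)
Bit 6: prefix='01' (no match yet)
Bit 7: prefix='011' (no match yet)
Bit 8: prefix='0111' -> emit 'j', reset
Bit 9: prefix='0' (no match yet)
Bit 10: prefix='01' (no match yet)
Bit 11: prefix='011' (no match yet)
Bit 12: prefix='0110' -> emit 'h', reset
Bit 13: prefix='0' (no match yet)
Bit 14: prefix='00' -> emit 'm', reset
Bit 15: prefix='0' (no match yet)
Bit 16: prefix='01' (no match yet)
Bit 17: prefix='011' (no match yet)
Bit 18: prefix='0110' -> emit 'h', reset
Bit 19: prefix='0' (no match yet)
Bit 20: prefix='00' -> emit 'm', reset
Bit 21: prefix='0' (no match yet)

Answer: 7 h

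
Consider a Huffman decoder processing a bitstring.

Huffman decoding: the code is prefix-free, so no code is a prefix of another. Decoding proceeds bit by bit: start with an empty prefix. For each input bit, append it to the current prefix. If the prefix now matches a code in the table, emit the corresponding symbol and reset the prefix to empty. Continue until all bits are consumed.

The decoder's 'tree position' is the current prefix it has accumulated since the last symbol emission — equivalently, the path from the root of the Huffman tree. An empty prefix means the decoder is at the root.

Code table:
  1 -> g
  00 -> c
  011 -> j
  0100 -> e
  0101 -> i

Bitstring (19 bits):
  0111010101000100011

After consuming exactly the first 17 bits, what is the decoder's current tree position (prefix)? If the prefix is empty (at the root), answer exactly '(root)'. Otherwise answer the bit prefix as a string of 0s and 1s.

Answer: 0

Derivation:
Bit 0: prefix='0' (no match yet)
Bit 1: prefix='01' (no match yet)
Bit 2: prefix='011' -> emit 'j', reset
Bit 3: prefix='1' -> emit 'g', reset
Bit 4: prefix='0' (no match yet)
Bit 5: prefix='01' (no match yet)
Bit 6: prefix='010' (no match yet)
Bit 7: prefix='0101' -> emit 'i', reset
Bit 8: prefix='0' (no match yet)
Bit 9: prefix='01' (no match yet)
Bit 10: prefix='010' (no match yet)
Bit 11: prefix='0100' -> emit 'e', reset
Bit 12: prefix='0' (no match yet)
Bit 13: prefix='01' (no match yet)
Bit 14: prefix='010' (no match yet)
Bit 15: prefix='0100' -> emit 'e', reset
Bit 16: prefix='0' (no match yet)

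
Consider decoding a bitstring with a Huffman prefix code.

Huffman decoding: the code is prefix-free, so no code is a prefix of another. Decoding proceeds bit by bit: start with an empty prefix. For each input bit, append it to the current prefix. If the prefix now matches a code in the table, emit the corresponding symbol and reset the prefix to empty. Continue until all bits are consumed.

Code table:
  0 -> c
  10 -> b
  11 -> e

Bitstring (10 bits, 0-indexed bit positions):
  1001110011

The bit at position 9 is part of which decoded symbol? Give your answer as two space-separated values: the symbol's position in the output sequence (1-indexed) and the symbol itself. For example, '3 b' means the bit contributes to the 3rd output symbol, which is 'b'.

Bit 0: prefix='1' (no match yet)
Bit 1: prefix='10' -> emit 'b', reset
Bit 2: prefix='0' -> emit 'c', reset
Bit 3: prefix='1' (no match yet)
Bit 4: prefix='11' -> emit 'e', reset
Bit 5: prefix='1' (no match yet)
Bit 6: prefix='10' -> emit 'b', reset
Bit 7: prefix='0' -> emit 'c', reset
Bit 8: prefix='1' (no match yet)
Bit 9: prefix='11' -> emit 'e', reset

Answer: 6 e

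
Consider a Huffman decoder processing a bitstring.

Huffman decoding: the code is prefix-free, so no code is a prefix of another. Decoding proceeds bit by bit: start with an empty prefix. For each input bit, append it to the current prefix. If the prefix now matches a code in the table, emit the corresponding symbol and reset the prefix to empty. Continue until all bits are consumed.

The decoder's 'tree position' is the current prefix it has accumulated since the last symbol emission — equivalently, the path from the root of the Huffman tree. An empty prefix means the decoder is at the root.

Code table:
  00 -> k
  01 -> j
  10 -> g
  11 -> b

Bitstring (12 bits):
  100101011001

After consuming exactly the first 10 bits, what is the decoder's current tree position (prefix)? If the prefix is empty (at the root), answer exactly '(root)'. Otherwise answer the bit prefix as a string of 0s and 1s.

Answer: (root)

Derivation:
Bit 0: prefix='1' (no match yet)
Bit 1: prefix='10' -> emit 'g', reset
Bit 2: prefix='0' (no match yet)
Bit 3: prefix='01' -> emit 'j', reset
Bit 4: prefix='0' (no match yet)
Bit 5: prefix='01' -> emit 'j', reset
Bit 6: prefix='0' (no match yet)
Bit 7: prefix='01' -> emit 'j', reset
Bit 8: prefix='1' (no match yet)
Bit 9: prefix='10' -> emit 'g', reset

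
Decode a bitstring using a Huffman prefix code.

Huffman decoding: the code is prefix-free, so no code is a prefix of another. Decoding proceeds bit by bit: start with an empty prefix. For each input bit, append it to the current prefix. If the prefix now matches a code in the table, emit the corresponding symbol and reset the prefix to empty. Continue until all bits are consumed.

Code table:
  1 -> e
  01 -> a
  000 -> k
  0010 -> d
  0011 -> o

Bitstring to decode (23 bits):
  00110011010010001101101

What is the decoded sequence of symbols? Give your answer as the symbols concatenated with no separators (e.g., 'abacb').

Answer: ooadoaea

Derivation:
Bit 0: prefix='0' (no match yet)
Bit 1: prefix='00' (no match yet)
Bit 2: prefix='001' (no match yet)
Bit 3: prefix='0011' -> emit 'o', reset
Bit 4: prefix='0' (no match yet)
Bit 5: prefix='00' (no match yet)
Bit 6: prefix='001' (no match yet)
Bit 7: prefix='0011' -> emit 'o', reset
Bit 8: prefix='0' (no match yet)
Bit 9: prefix='01' -> emit 'a', reset
Bit 10: prefix='0' (no match yet)
Bit 11: prefix='00' (no match yet)
Bit 12: prefix='001' (no match yet)
Bit 13: prefix='0010' -> emit 'd', reset
Bit 14: prefix='0' (no match yet)
Bit 15: prefix='00' (no match yet)
Bit 16: prefix='001' (no match yet)
Bit 17: prefix='0011' -> emit 'o', reset
Bit 18: prefix='0' (no match yet)
Bit 19: prefix='01' -> emit 'a', reset
Bit 20: prefix='1' -> emit 'e', reset
Bit 21: prefix='0' (no match yet)
Bit 22: prefix='01' -> emit 'a', reset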